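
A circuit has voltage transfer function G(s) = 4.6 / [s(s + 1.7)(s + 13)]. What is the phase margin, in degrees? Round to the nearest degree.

82°

Gain crossover: |G(jω)| = 1 at ω ≈ 0.207 rad/s.
∠G(j0.207) = −90° − arctan(0.207/1.7) − arctan(0.207/13) ≈ -97.84°
PM = 180° + (-97.84°) = 82.16°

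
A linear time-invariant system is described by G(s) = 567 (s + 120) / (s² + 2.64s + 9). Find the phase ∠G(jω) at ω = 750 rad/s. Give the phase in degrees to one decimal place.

-98.9 deg

∠(j750 + 120) = arctan(750/120) = 80.91°
∠[(j750)² + 2.64(j750) + 9] = ∠[-5.6249e+05 + j1980] = 179.80°
∠G(j750) = 80.91° − 179.80° = -98.89°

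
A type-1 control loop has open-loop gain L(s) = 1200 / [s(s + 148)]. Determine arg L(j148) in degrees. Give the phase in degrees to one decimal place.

∠(j148 + 148) = arctan(148/148) = 45.00°
∠(j148) = 90.00°
∠L(j148) = − (45.00° + 90.00°) = -135.00°

-135.0°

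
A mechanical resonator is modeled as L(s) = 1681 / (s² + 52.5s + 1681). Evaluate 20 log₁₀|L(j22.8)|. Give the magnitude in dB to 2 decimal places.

0.07 dB

|(j22.8)² + 52.5(j22.8) + 1681| = |1161.2 + j1197| = 1668
|L(j22.8)| = 1681 / 1668 = 1.008
20 log₁₀(1.008) = 0.069 dB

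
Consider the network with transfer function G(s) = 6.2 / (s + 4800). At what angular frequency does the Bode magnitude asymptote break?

4800 rad/sec

The single real pole at s = −4800 gives a corner at ω = 4800 rad/sec.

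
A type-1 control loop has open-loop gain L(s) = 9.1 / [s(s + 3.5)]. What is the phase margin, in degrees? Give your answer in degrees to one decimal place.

Gain crossover: |L(jω)| = 1 at ω ≈ 2.2 rad/s.
∠L(j2.2) = −90° − arctan(2.2/3.5) ≈ -122.16°
PM = 180° + (-122.16°) = 57.84°

57.8 deg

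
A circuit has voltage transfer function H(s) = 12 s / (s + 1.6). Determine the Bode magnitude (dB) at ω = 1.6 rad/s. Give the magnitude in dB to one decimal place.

|j1.6| = 1.6
|j1.6 + 1.6| = √(1.6² + 1.6²) = 2.263
|H(j1.6)| = 12 × 1.6 / 2.263 = 8.4853
20 log₁₀(8.4853) = 18.57 dB

18.6 dB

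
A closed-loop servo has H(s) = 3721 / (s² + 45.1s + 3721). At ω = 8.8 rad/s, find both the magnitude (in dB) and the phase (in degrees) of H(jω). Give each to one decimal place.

|(j8.8)² + 45.1(j8.8) + 3721| = |3643.6 + j396.88| = 3665
|H(j8.8)| = 3721 / 3665 = 1.0152
20 log₁₀(1.0152) = 0.13 dB
∠[(j8.8)² + 45.1(j8.8) + 3721] = ∠[3643.6 + j396.88] = 6.22°
∠H(j8.8) = −6.22° = -6.22°

|H| = 0.1 dB, ∠H = -6.2°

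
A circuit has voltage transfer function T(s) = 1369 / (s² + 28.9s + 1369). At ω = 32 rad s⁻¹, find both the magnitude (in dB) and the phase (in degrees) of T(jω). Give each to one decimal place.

|T| = 2.8 dB, ∠T = -69.5 deg

|(j32)² + 28.9(j32) + 1369| = |345 + j924.8| = 987.1
|T(j32)| = 1369 / 987.1 = 1.387
20 log₁₀(1.387) = 2.84 dB
∠[(j32)² + 28.9(j32) + 1369] = ∠[345 + j924.8] = 69.54°
∠T(j32) = −69.54° = -69.54°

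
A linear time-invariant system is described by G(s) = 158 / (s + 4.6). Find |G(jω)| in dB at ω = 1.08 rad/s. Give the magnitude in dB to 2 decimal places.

30.48 dB

|j1.08 + 4.6| = √(1.08² + 4.6²) = 4.725
|G(j1.08)| = 158 / 4.725 = 33.439
20 log₁₀(33.439) = 30.485 dB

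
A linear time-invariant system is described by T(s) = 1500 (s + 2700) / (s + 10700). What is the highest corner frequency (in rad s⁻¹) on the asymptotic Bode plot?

Break frequencies occur at each pole and zero magnitude: 2700 rad s⁻¹, 10700 rad s⁻¹.
The highest is 10700 rad s⁻¹.

10700 rad s⁻¹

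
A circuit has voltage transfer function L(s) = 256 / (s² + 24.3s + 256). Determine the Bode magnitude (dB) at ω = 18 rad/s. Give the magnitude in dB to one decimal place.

|(j18)² + 24.3(j18) + 256| = |-68 + j437.4| = 442.7
|L(j18)| = 256 / 442.7 = 0.57833
20 log₁₀(0.57833) = -4.76 dB

-4.8 dB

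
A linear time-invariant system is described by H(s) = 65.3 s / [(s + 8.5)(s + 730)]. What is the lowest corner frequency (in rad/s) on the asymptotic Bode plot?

8.5 rad/s

Break frequencies occur at each pole and zero magnitude: 8.5 rad/s, 730 rad/s.
The lowest is 8.5 rad/s.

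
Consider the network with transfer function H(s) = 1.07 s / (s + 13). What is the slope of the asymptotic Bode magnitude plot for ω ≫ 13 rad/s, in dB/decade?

With 1 zero and 1 pole, the high-frequency asymptotic slope is 20 × (1 − 1) = 0 dB/decade.

0 dB/decade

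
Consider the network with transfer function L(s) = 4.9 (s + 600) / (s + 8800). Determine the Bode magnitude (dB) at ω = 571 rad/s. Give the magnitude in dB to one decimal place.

|j571 + 600| = √(571² + 600²) = 828.3
|j571 + 8800| = √(571² + 8800²) = 8819
|L(j571)| = 4.9 × 828.3 / 8819 = 0.46023
20 log₁₀(0.46023) = -6.74 dB

-6.7 dB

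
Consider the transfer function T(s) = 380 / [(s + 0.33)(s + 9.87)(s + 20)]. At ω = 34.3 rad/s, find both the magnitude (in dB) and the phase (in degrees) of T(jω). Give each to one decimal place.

|T| = -42.1 dB, ∠T = -223.1°

|j34.3 + 0.33| = √(34.3² + 0.33²) = 34.3
|j34.3 + 9.87| = √(34.3² + 9.87²) = 35.69
|j34.3 + 20| = √(34.3² + 20²) = 39.71
|T(j34.3)| = 380 / (34.3 × 35.69 × 39.71) = 0.0078173
20 log₁₀(0.0078173) = -42.14 dB
∠(j34.3 + 0.33) = arctan(34.3/0.33) = 89.45°
∠(j34.3 + 9.87) = arctan(34.3/9.87) = 73.95°
∠(j34.3 + 20) = arctan(34.3/20) = 59.75°
∠T(j34.3) = − (89.45° + 73.95° + 59.75°) = -223.15°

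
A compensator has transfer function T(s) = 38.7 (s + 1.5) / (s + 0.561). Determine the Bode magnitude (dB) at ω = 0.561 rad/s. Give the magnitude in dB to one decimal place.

37.9 dB

|j0.561 + 1.5| = √(0.561² + 1.5²) = 1.601
|j0.561 + 0.561| = √(0.561² + 0.561²) = 0.7934
|T(j0.561)| = 38.7 × 1.601 / 0.7934 = 78.118
20 log₁₀(78.118) = 37.86 dB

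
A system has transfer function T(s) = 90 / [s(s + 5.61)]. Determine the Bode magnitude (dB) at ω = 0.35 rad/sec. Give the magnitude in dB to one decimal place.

33.2 dB

|j0.35 + 5.61| = √(0.35² + 5.61²) = 5.621
|j0.35| = 0.35
|T(j0.35)| = 90 / (5.621 × 0.35) = 45.748
20 log₁₀(45.748) = 33.21 dB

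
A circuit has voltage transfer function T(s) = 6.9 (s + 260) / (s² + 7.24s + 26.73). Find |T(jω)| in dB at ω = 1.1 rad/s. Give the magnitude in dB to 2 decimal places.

36.54 dB

|j1.1 + 260| = √(1.1² + 260²) = 260
|(j1.1)² + 7.24(j1.1) + 26.73| = |25.52 + j7.964| = 26.73
|T(j1.1)| = 6.9 × 260 / 26.73 = 67.107
20 log₁₀(67.107) = 36.535 dB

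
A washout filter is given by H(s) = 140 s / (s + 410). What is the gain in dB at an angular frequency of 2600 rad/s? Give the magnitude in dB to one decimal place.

|j2600| = 2600
|j2600 + 410| = √(2600² + 410²) = 2632
|H(j2600)| = 140 × 2600 / 2632 = 138.29
20 log₁₀(138.29) = 42.82 dB

42.8 dB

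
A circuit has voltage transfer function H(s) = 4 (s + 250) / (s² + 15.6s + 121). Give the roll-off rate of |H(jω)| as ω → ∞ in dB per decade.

With 1 zero and 2 poles, the high-frequency asymptotic slope is 20 × (1 − 2) = -20 dB/decade.

-20 dB/decade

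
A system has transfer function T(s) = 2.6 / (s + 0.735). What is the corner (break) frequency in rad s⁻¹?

0.735 rad s⁻¹

The single real pole at s = −0.735 gives a corner at ω = 0.735 rad s⁻¹.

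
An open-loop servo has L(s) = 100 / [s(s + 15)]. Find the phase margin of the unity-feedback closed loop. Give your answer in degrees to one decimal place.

Gain crossover: |L(jω)| = 1 at ω ≈ 6.17 rad s⁻¹.
∠L(j6.17) = −90° − arctan(6.17/15) ≈ -112.35°
PM = 180° + (-112.35°) = 67.65°

67.7°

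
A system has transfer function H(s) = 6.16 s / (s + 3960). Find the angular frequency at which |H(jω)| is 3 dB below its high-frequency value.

For a single-pole high-pass, the −3 dB point is at the pole: ω = 3960 rad/sec.

3960 rad/sec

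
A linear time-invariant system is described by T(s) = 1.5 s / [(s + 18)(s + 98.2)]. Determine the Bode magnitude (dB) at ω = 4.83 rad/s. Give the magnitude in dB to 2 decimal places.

|j4.83| = 4.83
|j4.83 + 18| = √(4.83² + 18²) = 18.64
|j4.83 + 98.2| = √(4.83² + 98.2²) = 98.32
|T(j4.83)| = 1.5 × 4.83 / (18.64 × 98.32) = 0.003954
20 log₁₀(0.003954) = -48.059 dB

-48.06 dB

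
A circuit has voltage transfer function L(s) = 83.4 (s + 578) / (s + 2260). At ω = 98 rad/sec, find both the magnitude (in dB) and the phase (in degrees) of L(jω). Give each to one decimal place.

|j98 + 578| = √(98² + 578²) = 586.2
|j98 + 2260| = √(98² + 2260²) = 2262
|L(j98)| = 83.4 × 586.2 / 2262 = 21.614
20 log₁₀(21.614) = 26.69 dB
∠(j98 + 578) = arctan(98/578) = 9.62°
∠(j98 + 2260) = arctan(98/2260) = 2.48°
∠L(j98) = 9.62° − 2.48° = 7.14°

|L| = 26.7 dB, ∠L = 7.1°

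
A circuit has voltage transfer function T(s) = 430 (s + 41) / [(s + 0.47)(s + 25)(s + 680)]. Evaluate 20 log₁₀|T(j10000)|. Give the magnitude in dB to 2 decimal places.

-107.35 dB

|j10000 + 41| = √(10000² + 41²) = 1e+04
|j10000 + 0.47| = √(10000² + 0.47²) = 1e+04
|j10000 + 25| = √(10000² + 25²) = 1e+04
|j10000 + 680| = √(10000² + 680²) = 1.002e+04
|T(j10000)| = 430 × 1e+04 / (1e+04 × 1e+04 × 1.002e+04) = 4.2901e-06
20 log₁₀(4.2901e-06) = -107.351 dB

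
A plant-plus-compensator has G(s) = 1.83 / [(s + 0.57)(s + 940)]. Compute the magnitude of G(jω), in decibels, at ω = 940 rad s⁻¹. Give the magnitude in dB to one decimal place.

|j940 + 0.57| = √(940² + 0.57²) = 940
|j940 + 940| = √(940² + 940²) = 1329
|G(j940)| = 1.83 / (940 × 1329) = 1.4645e-06
20 log₁₀(1.4645e-06) = -116.69 dB

-116.7 dB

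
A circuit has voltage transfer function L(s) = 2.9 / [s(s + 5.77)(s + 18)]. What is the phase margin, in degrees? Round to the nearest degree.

90°

Gain crossover: |L(jω)| = 1 at ω ≈ 0.0279 rad/sec.
∠L(j0.0279) = −90° − arctan(0.0279/5.77) − arctan(0.0279/18) ≈ -90.37°
PM = 180° + (-90.37°) = 89.63°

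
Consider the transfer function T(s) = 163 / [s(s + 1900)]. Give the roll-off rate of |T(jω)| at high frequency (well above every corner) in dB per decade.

With 0 zeros and 2 poles, the high-frequency asymptotic slope is 20 × (0 − 2) = -40 dB/decade.

-40 dB/decade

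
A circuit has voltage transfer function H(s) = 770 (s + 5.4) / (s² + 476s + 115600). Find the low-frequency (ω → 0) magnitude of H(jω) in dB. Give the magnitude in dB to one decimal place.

-28.9 dB

H(0) = 770 × 5.4 / 115600 = 0.035969
20 log₁₀(0.035969) = -28.88 dB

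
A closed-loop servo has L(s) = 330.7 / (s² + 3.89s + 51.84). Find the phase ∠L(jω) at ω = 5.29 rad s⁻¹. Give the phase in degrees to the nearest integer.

∠[(j5.29)² + 3.89(j5.29) + 51.84] = ∠[23.856 + j20.578] = 40.78°
∠L(j5.29) = −40.78° = -40.78°

-41°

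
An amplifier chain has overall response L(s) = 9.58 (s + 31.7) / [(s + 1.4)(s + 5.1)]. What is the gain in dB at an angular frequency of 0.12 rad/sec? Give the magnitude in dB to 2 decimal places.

32.54 dB

|j0.12 + 31.7| = √(0.12² + 31.7²) = 31.7
|j0.12 + 1.4| = √(0.12² + 1.4²) = 1.405
|j0.12 + 5.1| = √(0.12² + 5.1²) = 5.101
|L(j0.12)| = 9.58 × 31.7 / (1.405 × 5.101) = 42.366
20 log₁₀(42.366) = 32.540 dB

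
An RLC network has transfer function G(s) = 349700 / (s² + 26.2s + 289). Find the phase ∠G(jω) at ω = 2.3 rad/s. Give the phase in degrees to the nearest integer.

∠[(j2.3)² + 26.2(j2.3) + 289] = ∠[283.71 + j60.26] = 11.99°
∠G(j2.3) = −11.99° = -11.99°

-12 deg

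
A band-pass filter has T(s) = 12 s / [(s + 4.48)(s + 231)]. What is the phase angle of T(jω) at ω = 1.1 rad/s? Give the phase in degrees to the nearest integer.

76°

∠(j1.1) = 90.00°
∠(j1.1 + 4.48) = arctan(1.1/4.48) = 13.80°
∠(j1.1 + 231) = arctan(1.1/231) = 0.27°
∠T(j1.1) = 90.00° − (13.80° + 0.27°) = 75.93°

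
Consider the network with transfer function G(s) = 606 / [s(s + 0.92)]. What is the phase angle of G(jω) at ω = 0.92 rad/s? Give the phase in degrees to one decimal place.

∠(j0.92 + 0.92) = arctan(0.92/0.92) = 45.00°
∠(j0.92) = 90.00°
∠G(j0.92) = − (45.00° + 90.00°) = -135.00°

-135.0 deg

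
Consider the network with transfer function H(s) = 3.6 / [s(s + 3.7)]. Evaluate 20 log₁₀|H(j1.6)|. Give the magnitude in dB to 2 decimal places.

|j1.6 + 3.7| = √(1.6² + 3.7²) = 4.031
|j1.6| = 1.6
|H(j1.6)| = 3.6 / (4.031 × 1.6) = 0.55816
20 log₁₀(0.55816) = -5.065 dB

-5.06 dB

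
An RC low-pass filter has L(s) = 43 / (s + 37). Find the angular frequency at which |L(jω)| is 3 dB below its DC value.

37 rad s⁻¹

For a single-pole low-pass, the −3 dB point is at the pole: ω = 37 rad s⁻¹.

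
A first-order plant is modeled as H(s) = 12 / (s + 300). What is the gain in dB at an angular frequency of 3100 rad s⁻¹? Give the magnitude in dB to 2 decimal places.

-48.28 dB

|j3100 + 300| = √(3100² + 300²) = 3114
|H(j3100)| = 12 / 3114 = 0.003853
20 log₁₀(0.003853) = -48.284 dB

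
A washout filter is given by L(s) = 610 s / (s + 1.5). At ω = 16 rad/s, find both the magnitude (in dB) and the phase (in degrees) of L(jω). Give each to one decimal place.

|j16| = 16
|j16 + 1.5| = √(16² + 1.5²) = 16.07
|L(j16)| = 610 × 16 / 16.07 = 607.34
20 log₁₀(607.34) = 55.67 dB
∠(j16) = 90.00°
∠(j16 + 1.5) = arctan(16/1.5) = 84.64°
∠L(j16) = 90.00° − 84.64° = 5.36°

|L| = 55.7 dB, ∠L = 5.4 deg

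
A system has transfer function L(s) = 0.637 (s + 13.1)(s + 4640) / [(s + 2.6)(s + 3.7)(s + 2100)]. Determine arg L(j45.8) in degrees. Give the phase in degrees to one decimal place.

∠(j45.8 + 13.1) = arctan(45.8/13.1) = 74.04°
∠(j45.8 + 4640) = arctan(45.8/4640) = 0.57°
∠(j45.8 + 2.6) = arctan(45.8/2.6) = 86.75°
∠(j45.8 + 3.7) = arctan(45.8/3.7) = 85.38°
∠(j45.8 + 2100) = arctan(45.8/2100) = 1.25°
∠L(j45.8) = 74.04° + 0.57° − (86.75° + 85.38° + 1.25°) = -98.78°

-98.8°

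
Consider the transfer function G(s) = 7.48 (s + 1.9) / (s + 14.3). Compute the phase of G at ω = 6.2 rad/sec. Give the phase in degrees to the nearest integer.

∠(j6.2 + 1.9) = arctan(6.2/1.9) = 72.96°
∠(j6.2 + 14.3) = arctan(6.2/14.3) = 23.44°
∠G(j6.2) = 72.96° − 23.44° = 49.52°

50°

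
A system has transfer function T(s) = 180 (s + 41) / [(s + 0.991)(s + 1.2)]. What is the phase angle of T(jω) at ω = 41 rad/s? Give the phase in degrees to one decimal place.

∠(j41 + 41) = arctan(41/41) = 45.00°
∠(j41 + 0.991) = arctan(41/0.991) = 88.62°
∠(j41 + 1.2) = arctan(41/1.2) = 88.32°
∠T(j41) = 45.00° − (88.62° + 88.32°) = -131.94°

-131.9°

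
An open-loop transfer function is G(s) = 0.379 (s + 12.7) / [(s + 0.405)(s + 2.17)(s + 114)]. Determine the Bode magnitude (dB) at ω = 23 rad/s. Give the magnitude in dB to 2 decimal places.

-75.86 dB

|j23 + 12.7| = √(23² + 12.7²) = 26.27
|j23 + 0.405| = √(23² + 0.405²) = 23
|j23 + 2.17| = √(23² + 2.17²) = 23.1
|j23 + 114| = √(23² + 114²) = 116.3
|G(j23)| = 0.379 × 26.27 / (23 × 23.1 × 116.3) = 0.00016112
20 log₁₀(0.00016112) = -75.857 dB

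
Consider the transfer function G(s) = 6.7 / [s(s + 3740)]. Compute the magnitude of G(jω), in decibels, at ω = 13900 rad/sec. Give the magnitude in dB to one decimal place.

|j13900 + 3740| = √(13900² + 3740²) = 1.439e+04
|j13900| = 1.39e+04
|G(j13900)| = 6.7 / (1.439e+04 × 1.39e+04) = 3.3486e-08
20 log₁₀(3.3486e-08) = -149.50 dB

-149.5 dB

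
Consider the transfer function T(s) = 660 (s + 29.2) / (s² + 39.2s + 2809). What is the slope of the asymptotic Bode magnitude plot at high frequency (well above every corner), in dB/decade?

-20 dB/decade

With 1 zero and 2 poles, the high-frequency asymptotic slope is 20 × (1 − 2) = -20 dB/decade.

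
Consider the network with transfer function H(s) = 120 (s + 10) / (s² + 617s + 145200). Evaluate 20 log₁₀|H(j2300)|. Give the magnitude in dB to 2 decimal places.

-25.73 dB

|j2300 + 10| = √(2300² + 10²) = 2300
|(j2300)² + 617(j2300) + 145200| = |-5.1448e+06 + j1.4191e+06| = 5.337e+06
|H(j2300)| = 120 × 2300 / 5.337e+06 = 0.051716
20 log₁₀(0.051716) = -25.728 dB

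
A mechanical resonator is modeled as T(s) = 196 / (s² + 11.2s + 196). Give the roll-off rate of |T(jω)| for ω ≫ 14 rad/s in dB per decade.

With 0 zeros and 2 poles, the high-frequency asymptotic slope is 20 × (0 − 2) = -40 dB/decade.

-40 dB/decade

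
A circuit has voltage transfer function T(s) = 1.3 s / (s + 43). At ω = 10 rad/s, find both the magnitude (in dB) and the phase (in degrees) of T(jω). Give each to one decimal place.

|j10| = 10
|j10 + 43| = √(10² + 43²) = 44.15
|T(j10)| = 1.3 × 10 / 44.15 = 0.29447
20 log₁₀(0.29447) = -10.62 dB
∠(j10) = 90.00°
∠(j10 + 43) = arctan(10/43) = 13.09°
∠T(j10) = 90.00° − 13.09° = 76.91°

|T| = -10.6 dB, ∠T = 76.9°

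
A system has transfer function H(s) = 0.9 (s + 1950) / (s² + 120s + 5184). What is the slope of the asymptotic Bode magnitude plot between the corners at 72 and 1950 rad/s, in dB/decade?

-40 dB/decade

In this band the factors already past their corner are: complex pole pair at ωₙ ≈ 72; net slope = -40 dB/decade.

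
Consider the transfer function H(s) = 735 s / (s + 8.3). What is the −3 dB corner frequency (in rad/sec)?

8.3 rad/sec

For a single-pole high-pass, the −3 dB point is at the pole: ω = 8.3 rad/sec.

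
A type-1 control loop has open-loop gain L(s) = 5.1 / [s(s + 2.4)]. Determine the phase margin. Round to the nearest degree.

Gain crossover: |L(jω)| = 1 at ω ≈ 1.73 rad/sec.
∠L(j1.73) = −90° − arctan(1.73/2.4) ≈ -125.71°
PM = 180° + (-125.71°) = 54.29°

54°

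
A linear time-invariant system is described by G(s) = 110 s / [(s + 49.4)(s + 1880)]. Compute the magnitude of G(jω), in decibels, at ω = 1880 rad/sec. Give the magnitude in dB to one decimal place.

-27.7 dB

|j1880| = 1880
|j1880 + 49.4| = √(1880² + 49.4²) = 1881
|j1880 + 1880| = √(1880² + 1880²) = 2659
|G(j1880)| = 110 × 1880 / (1881 × 2659) = 0.041359
20 log₁₀(0.041359) = -27.67 dB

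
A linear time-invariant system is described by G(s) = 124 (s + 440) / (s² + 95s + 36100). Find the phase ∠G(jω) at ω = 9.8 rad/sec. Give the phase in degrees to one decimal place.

∠(j9.8 + 440) = arctan(9.8/440) = 1.28°
∠[(j9.8)² + 95(j9.8) + 36100] = ∠[36004 + j931] = 1.48°
∠G(j9.8) = 1.28° − 1.48° = -0.21°

-0.2°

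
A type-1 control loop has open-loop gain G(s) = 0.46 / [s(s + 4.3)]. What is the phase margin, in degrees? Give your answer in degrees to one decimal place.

88.6°

Gain crossover: |G(jω)| = 1 at ω ≈ 0.107 rad/s.
∠G(j0.107) = −90° − arctan(0.107/4.3) ≈ -91.42°
PM = 180° + (-91.42°) = 88.58°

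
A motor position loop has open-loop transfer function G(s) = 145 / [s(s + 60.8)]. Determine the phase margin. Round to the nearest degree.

88°

Gain crossover: |G(jω)| = 1 at ω ≈ 2.38 rad/sec.
∠G(j2.38) = −90° − arctan(2.38/60.8) ≈ -92.24°
PM = 180° + (-92.24°) = 87.76°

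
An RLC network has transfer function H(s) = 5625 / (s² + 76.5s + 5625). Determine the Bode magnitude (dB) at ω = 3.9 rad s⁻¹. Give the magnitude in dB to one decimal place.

0.0 dB

|(j3.9)² + 76.5(j3.9) + 5625| = |5609.8 + j298.35| = 5618
|H(j3.9)| = 5625 / 5618 = 1.0013
20 log₁₀(1.0013) = 0.01 dB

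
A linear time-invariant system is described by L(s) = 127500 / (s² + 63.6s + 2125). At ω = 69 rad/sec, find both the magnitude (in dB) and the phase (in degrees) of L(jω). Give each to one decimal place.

|(j69)² + 63.6(j69) + 2125| = |-2636 + j4388.4| = 5119
|L(j69)| = 127500 / 5119 = 24.906
20 log₁₀(24.906) = 27.93 dB
∠[(j69)² + 63.6(j69) + 2125] = ∠[-2636 + j4388.4] = 120.99°
∠L(j69) = −120.99° = -120.99°

|L| = 27.9 dB, ∠L = -121.0°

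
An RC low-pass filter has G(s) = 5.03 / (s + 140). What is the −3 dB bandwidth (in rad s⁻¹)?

140 rad s⁻¹

For a single-pole low-pass, the −3 dB point is at the pole: ω = 140 rad s⁻¹.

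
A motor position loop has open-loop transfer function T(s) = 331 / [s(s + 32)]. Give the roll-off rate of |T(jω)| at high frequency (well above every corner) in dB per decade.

-40 dB/decade

With 0 zeros and 2 poles, the high-frequency asymptotic slope is 20 × (0 − 2) = -40 dB/decade.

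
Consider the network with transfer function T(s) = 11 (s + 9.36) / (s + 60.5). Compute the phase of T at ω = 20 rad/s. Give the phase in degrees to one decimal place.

46.6°

∠(j20 + 9.36) = arctan(20/9.36) = 64.92°
∠(j20 + 60.5) = arctan(20/60.5) = 18.29°
∠T(j20) = 64.92° − 18.29° = 46.63°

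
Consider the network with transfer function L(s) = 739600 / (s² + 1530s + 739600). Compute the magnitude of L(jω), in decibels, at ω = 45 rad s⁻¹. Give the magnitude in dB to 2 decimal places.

-0.01 dB

|(j45)² + 1530(j45) + 739600| = |7.3758e+05 + j68850| = 7.408e+05
|L(j45)| = 739600 / 7.408e+05 = 0.99841
20 log₁₀(0.99841) = -0.014 dB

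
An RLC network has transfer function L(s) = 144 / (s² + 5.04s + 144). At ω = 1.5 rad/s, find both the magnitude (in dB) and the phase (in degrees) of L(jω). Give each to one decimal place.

|(j1.5)² + 5.04(j1.5) + 144| = |141.75 + j7.56| = 142
|L(j1.5)| = 144 / 142 = 1.0144
20 log₁₀(1.0144) = 0.12 dB
∠[(j1.5)² + 5.04(j1.5) + 144] = ∠[141.75 + j7.56] = 3.05°
∠L(j1.5) = −3.05° = -3.05°

|L| = 0.1 dB, ∠L = -3.1 deg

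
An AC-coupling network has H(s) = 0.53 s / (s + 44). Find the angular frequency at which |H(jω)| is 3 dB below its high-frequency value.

For a single-pole high-pass, the −3 dB point is at the pole: ω = 44 rad/s.

44 rad/s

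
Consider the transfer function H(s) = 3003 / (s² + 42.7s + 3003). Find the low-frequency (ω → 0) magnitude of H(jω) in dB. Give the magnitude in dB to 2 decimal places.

0.00 dB

H(0) = 3003 / 3003 = 1
20 log₁₀(1) = 0.000 dB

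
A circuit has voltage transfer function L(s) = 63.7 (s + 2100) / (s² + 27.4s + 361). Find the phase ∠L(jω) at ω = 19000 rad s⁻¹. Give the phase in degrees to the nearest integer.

∠(j19000 + 2100) = arctan(19000/2100) = 83.69°
∠[(j19000)² + 27.4(j19000) + 361] = ∠[-3.61e+08 + j5.206e+05] = 179.92°
∠L(j19000) = 83.69° − 179.92° = -96.22°

-96 deg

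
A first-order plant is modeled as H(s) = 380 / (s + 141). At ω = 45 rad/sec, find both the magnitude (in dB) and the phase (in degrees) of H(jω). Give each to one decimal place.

|H| = 8.2 dB, ∠H = -17.7°

|j45 + 141| = √(45² + 141²) = 148
|H(j45)| = 380 / 148 = 2.5675
20 log₁₀(2.5675) = 8.19 dB
∠(j45 + 141) = arctan(45/141) = 17.70°
∠H(j45) = −17.70° = -17.70°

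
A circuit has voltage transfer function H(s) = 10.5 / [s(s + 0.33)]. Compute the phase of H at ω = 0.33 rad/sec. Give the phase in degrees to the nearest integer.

∠(j0.33 + 0.33) = arctan(0.33/0.33) = 45.00°
∠(j0.33) = 90.00°
∠H(j0.33) = − (45.00° + 90.00°) = -135.00°

-135°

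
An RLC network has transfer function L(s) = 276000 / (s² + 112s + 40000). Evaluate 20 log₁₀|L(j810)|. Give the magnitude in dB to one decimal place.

|(j810)² + 112(j810) + 40000| = |-6.161e+05 + j90720| = 6.227e+05
|L(j810)| = 276000 / 6.227e+05 = 0.4432
20 log₁₀(0.4432) = -7.07 dB

-7.1 dB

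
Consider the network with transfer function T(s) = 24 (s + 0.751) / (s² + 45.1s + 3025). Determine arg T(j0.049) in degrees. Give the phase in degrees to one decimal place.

∠(j0.049 + 0.751) = arctan(0.049/0.751) = 3.73°
∠[(j0.049)² + 45.1(j0.049) + 3025] = ∠[3025 + j2.2099] = 0.04°
∠T(j0.049) = 3.73° − 0.04° = 3.69°

3.7 deg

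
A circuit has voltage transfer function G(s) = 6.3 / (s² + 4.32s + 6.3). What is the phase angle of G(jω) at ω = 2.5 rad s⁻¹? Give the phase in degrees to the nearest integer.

∠[(j2.5)² + 4.32(j2.5) + 6.3] = ∠[0.05 + j10.8] = 89.73°
∠G(j2.5) = −89.73° = -89.73°

-90 deg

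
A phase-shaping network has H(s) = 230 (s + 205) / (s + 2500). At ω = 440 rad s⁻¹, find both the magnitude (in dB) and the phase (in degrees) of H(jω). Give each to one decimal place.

|H| = 32.9 dB, ∠H = 55.0 deg

|j440 + 205| = √(440² + 205²) = 485.4
|j440 + 2500| = √(440² + 2500²) = 2538
|H(j440)| = 230 × 485.4 / 2538 = 43.982
20 log₁₀(43.982) = 32.87 dB
∠(j440 + 205) = arctan(440/205) = 65.02°
∠(j440 + 2500) = arctan(440/2500) = 9.98°
∠H(j440) = 65.02° − 9.98° = 55.04°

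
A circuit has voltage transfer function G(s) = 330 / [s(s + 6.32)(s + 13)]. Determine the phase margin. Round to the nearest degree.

Gain crossover: |G(jω)| = 1 at ω ≈ 3.42 rad/sec.
∠G(j3.42) = −90° − arctan(3.42/6.32) − arctan(3.42/13) ≈ -133.13°
PM = 180° + (-133.13°) = 46.87°

47°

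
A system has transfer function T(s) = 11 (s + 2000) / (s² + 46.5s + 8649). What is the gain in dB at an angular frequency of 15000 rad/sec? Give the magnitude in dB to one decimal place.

-62.6 dB

|j15000 + 2000| = √(15000² + 2000²) = 1.513e+04
|(j15000)² + 46.5(j15000) + 8649| = |-2.2499e+08 + j6.975e+05| = 2.25e+08
|T(j15000)| = 11 × 1.513e+04 / 2.25e+08 = 0.00073985
20 log₁₀(0.00073985) = -62.62 dB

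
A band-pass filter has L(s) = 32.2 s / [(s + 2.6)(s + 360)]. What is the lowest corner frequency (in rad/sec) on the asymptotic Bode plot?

Break frequencies occur at each pole and zero magnitude: 2.6 rad/sec, 360 rad/sec.
The lowest is 2.6 rad/sec.

2.6 rad/sec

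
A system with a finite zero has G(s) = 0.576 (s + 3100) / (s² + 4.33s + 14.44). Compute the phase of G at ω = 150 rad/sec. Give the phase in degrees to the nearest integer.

-176 deg

∠(j150 + 3100) = arctan(150/3100) = 2.77°
∠[(j150)² + 4.33(j150) + 14.44] = ∠[-22486 + j649.5] = 178.35°
∠G(j150) = 2.77° − 178.35° = -175.58°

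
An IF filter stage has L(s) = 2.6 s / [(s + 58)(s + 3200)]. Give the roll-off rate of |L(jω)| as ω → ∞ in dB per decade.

-20 dB/decade

With 1 zero and 2 poles, the high-frequency asymptotic slope is 20 × (1 − 2) = -20 dB/decade.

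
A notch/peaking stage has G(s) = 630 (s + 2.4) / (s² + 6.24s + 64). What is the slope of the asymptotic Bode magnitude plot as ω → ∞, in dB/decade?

-20 dB/decade

With 1 zero and 2 poles, the high-frequency asymptotic slope is 20 × (1 − 2) = -20 dB/decade.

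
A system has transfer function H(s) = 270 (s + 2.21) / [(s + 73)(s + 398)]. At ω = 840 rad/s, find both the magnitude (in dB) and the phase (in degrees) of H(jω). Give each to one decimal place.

|H| = -10.8 dB, ∠H = -59.8 deg

|j840 + 2.21| = √(840² + 2.21²) = 840
|j840 + 73| = √(840² + 73²) = 843.2
|j840 + 398| = √(840² + 398²) = 929.5
|H(j840)| = 270 × 840 / (843.2 × 929.5) = 0.28938
20 log₁₀(0.28938) = -10.77 dB
∠(j840 + 2.21) = arctan(840/2.21) = 89.85°
∠(j840 + 73) = arctan(840/73) = 85.03°
∠(j840 + 398) = arctan(840/398) = 64.65°
∠H(j840) = 89.85° − (85.03° + 64.65°) = -59.83°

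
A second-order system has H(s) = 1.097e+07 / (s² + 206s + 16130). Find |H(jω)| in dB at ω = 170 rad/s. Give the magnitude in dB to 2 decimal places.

|(j170)² + 206(j170) + 16130| = |-12770 + j35020| = 3.728e+04
|H(j170)| = 1.097e+07 / 3.728e+04 = 294.29
20 log₁₀(294.29) = 49.376 dB

49.38 dB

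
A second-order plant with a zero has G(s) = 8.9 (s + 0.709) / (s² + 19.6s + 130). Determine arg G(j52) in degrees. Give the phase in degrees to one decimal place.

-69.2°

∠(j52 + 0.709) = arctan(52/0.709) = 89.22°
∠[(j52)² + 19.6(j52) + 130] = ∠[-2574 + j1019.2] = 158.40°
∠G(j52) = 89.22° − 158.40° = -69.18°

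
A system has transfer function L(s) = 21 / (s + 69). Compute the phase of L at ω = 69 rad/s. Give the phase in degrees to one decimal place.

-45.0 deg

∠(j69 + 69) = arctan(69/69) = 45.00°
∠L(j69) = −45.00° = -45.00°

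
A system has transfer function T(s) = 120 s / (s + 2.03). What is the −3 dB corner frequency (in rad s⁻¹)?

2.03 rad s⁻¹

For a single-pole high-pass, the −3 dB point is at the pole: ω = 2.03 rad s⁻¹.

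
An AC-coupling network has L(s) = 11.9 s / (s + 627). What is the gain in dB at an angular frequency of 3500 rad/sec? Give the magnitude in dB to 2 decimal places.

21.37 dB

|j3500| = 3500
|j3500 + 627| = √(3500² + 627²) = 3556
|L(j3500)| = 11.9 × 3500 / 3556 = 11.714
20 log₁₀(11.714) = 21.374 dB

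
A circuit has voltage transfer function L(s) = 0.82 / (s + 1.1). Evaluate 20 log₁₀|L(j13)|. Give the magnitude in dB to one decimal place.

-24.0 dB

|j13 + 1.1| = √(13² + 1.1²) = 13.05
|L(j13)| = 0.82 / 13.05 = 0.062852
20 log₁₀(0.062852) = -24.03 dB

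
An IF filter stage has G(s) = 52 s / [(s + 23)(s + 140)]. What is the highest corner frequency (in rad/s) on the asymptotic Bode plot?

Break frequencies occur at each pole and zero magnitude: 23 rad/s, 140 rad/s.
The highest is 140 rad/s.

140 rad/s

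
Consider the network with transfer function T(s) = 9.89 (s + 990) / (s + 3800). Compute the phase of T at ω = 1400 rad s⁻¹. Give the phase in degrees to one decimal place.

34.5°

∠(j1400 + 990) = arctan(1400/990) = 54.73°
∠(j1400 + 3800) = arctan(1400/3800) = 20.22°
∠T(j1400) = 54.73° − 20.22° = 34.51°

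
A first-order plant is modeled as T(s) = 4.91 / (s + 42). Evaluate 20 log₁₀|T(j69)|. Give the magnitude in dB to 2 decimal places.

-24.32 dB

|j69 + 42| = √(69² + 42²) = 80.78
|T(j69)| = 4.91 / 80.78 = 0.060784
20 log₁₀(0.060784) = -24.324 dB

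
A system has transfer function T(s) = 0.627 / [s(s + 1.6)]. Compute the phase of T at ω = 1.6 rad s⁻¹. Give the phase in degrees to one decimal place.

∠(j1.6 + 1.6) = arctan(1.6/1.6) = 45.00°
∠(j1.6) = 90.00°
∠T(j1.6) = − (45.00° + 90.00°) = -135.00°

-135.0°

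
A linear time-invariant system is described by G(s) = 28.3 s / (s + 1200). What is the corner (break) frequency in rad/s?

1200 rad/s

The single real pole at s = −1200 gives a corner at ω = 1200 rad/s.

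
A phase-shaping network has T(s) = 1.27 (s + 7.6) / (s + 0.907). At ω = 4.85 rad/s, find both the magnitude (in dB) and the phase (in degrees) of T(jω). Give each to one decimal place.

|j4.85 + 7.6| = √(4.85² + 7.6²) = 9.016
|j4.85 + 0.907| = √(4.85² + 0.907²) = 4.934
|T(j4.85)| = 1.27 × 9.016 / 4.934 = 2.3206
20 log₁₀(2.3206) = 7.31 dB
∠(j4.85 + 7.6) = arctan(4.85/7.6) = 32.54°
∠(j4.85 + 0.907) = arctan(4.85/0.907) = 79.41°
∠T(j4.85) = 32.54° − 79.41° = -46.86°

|T| = 7.3 dB, ∠T = -46.9°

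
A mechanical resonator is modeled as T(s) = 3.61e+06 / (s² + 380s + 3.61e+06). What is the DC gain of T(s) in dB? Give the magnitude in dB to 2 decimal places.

0.00 dB

T(0) = 3.61e+06 / 3.61e+06 = 1
20 log₁₀(1) = 0.000 dB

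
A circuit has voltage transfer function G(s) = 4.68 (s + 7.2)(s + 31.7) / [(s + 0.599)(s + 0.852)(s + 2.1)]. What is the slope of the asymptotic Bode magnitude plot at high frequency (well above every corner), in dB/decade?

With 2 zeros and 3 poles, the high-frequency asymptotic slope is 20 × (2 − 3) = -20 dB/decade.

-20 dB/decade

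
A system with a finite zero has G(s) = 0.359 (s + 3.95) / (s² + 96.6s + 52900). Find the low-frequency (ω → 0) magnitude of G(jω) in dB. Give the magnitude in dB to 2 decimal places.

G(0) = 0.359 × 3.95 / 52900 = 2.6806e-05
20 log₁₀(2.6806e-05) = -91.435 dB

-91.44 dB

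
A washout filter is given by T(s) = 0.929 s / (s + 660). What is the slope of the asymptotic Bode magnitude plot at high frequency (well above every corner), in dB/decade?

With 1 zero and 1 pole, the high-frequency asymptotic slope is 20 × (1 − 1) = 0 dB/decade.

0 dB/decade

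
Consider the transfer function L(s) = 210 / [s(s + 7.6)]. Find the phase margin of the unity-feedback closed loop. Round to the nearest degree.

29°

Gain crossover: |L(jω)| = 1 at ω ≈ 13.5 rad/s.
∠L(j13.5) = −90° − arctan(13.5/7.6) ≈ -150.68°
PM = 180° + (-150.68°) = 29.32°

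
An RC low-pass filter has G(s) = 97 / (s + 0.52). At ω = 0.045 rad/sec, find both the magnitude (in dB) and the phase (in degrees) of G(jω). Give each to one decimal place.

|j0.045 + 0.52| = √(0.045² + 0.52²) = 0.5219
|G(j0.045)| = 97 / 0.5219 = 185.84
20 log₁₀(185.84) = 45.38 dB
∠(j0.045 + 0.52) = arctan(0.045/0.52) = 4.95°
∠G(j0.045) = −4.95° = -4.95°

|G| = 45.4 dB, ∠G = -4.9°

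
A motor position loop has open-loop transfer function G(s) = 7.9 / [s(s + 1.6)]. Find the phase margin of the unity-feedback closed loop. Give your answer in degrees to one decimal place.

31.7°

Gain crossover: |G(jω)| = 1 at ω ≈ 2.59 rad/s.
∠G(j2.59) = −90° − arctan(2.59/1.6) ≈ -148.32°
PM = 180° + (-148.32°) = 31.68°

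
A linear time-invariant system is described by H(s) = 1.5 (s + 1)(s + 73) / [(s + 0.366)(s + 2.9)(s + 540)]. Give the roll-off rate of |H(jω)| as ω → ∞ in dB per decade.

With 2 zeros and 3 poles, the high-frequency asymptotic slope is 20 × (2 − 3) = -20 dB/decade.

-20 dB/decade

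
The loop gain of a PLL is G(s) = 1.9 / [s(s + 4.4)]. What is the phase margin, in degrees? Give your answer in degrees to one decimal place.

84.4°

Gain crossover: |G(jω)| = 1 at ω ≈ 0.43 rad s⁻¹.
∠G(j0.43) = −90° − arctan(0.43/4.4) ≈ -95.58°
PM = 180° + (-95.58°) = 84.42°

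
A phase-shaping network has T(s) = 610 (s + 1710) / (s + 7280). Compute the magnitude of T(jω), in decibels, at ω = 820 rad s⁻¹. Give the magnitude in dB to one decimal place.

|j820 + 1710| = √(820² + 1710²) = 1896
|j820 + 7280| = √(820² + 7280²) = 7326
|T(j820)| = 610 × 1896 / 7326 = 157.91
20 log₁₀(157.91) = 43.97 dB

44.0 dB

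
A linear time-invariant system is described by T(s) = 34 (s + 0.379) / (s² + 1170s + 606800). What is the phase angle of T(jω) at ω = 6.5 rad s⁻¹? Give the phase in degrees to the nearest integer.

86°

∠(j6.5 + 0.379) = arctan(6.5/0.379) = 86.66°
∠[(j6.5)² + 1170(j6.5) + 606800] = ∠[6.0676e+05 + j7605] = 0.72°
∠T(j6.5) = 86.66° − 0.72° = 85.94°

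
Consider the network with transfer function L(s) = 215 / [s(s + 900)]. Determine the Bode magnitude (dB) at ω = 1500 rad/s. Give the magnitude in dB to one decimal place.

|j1500 + 900| = √(1500² + 900²) = 1749
|j1500| = 1500
|L(j1500)| = 215 / (1749 × 1500) = 8.1938e-05
20 log₁₀(8.1938e-05) = -81.73 dB

-81.7 dB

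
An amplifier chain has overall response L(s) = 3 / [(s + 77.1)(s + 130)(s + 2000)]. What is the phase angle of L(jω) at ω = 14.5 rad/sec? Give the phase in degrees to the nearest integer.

∠(j14.5 + 77.1) = arctan(14.5/77.1) = 10.65°
∠(j14.5 + 130) = arctan(14.5/130) = 6.36°
∠(j14.5 + 2000) = arctan(14.5/2000) = 0.42°
∠L(j14.5) = − (10.65° + 6.36° + 0.42°) = -17.43°

-17°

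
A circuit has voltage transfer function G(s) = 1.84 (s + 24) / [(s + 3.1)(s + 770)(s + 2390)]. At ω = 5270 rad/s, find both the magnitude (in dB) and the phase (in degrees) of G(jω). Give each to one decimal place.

|j5270 + 24| = √(5270² + 24²) = 5270
|j5270 + 3.1| = √(5270² + 3.1²) = 5270
|j5270 + 770| = √(5270² + 770²) = 5326
|j5270 + 2390| = √(5270² + 2390²) = 5787
|G(j5270)| = 1.84 × 5270 / (5270 × 5326 × 5787) = 5.9703e-08
20 log₁₀(5.9703e-08) = -144.48 dB
∠(j5270 + 24) = arctan(5270/24) = 89.74°
∠(j5270 + 3.1) = arctan(5270/3.1) = 89.97°
∠(j5270 + 770) = arctan(5270/770) = 81.69°
∠(j5270 + 2390) = arctan(5270/2390) = 65.61°
∠G(j5270) = 89.74° − (89.97° + 81.69° + 65.61°) = -147.52°

|G| = -144.5 dB, ∠G = -147.5 deg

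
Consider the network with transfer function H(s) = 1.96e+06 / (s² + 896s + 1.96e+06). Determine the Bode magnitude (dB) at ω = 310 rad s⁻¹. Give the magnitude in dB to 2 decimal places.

|(j310)² + 896(j310) + 1.96e+06| = |1.8639e+06 + j2.7776e+05| = 1.884e+06
|H(j310)| = 1.96e+06 / 1.884e+06 = 1.0401
20 log₁₀(1.0401) = 0.341 dB

0.34 dB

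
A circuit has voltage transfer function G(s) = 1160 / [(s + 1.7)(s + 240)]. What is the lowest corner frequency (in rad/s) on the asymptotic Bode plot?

1.7 rad/s

Break frequencies occur at each pole and zero magnitude: 1.7 rad/s, 240 rad/s.
The lowest is 1.7 rad/s.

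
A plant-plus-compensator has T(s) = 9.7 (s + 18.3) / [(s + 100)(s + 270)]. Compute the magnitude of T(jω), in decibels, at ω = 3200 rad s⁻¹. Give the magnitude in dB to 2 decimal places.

-50.40 dB

|j3200 + 18.3| = √(3200² + 18.3²) = 3200
|j3200 + 100| = √(3200² + 100²) = 3202
|j3200 + 270| = √(3200² + 270²) = 3211
|T(j3200)| = 9.7 × 3200 / (3202 × 3211) = 0.0030191
20 log₁₀(0.0030191) = -50.402 dB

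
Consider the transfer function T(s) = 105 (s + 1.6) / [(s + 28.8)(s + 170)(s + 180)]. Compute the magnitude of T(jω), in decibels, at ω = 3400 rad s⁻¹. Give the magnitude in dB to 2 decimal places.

-100.86 dB

|j3400 + 1.6| = √(3400² + 1.6²) = 3400
|j3400 + 28.8| = √(3400² + 28.8²) = 3400
|j3400 + 170| = √(3400² + 170²) = 3404
|j3400 + 180| = √(3400² + 180²) = 3405
|T(j3400)| = 105 × 3400 / (3400 × 3404 × 3405) = 9.0587e-06
20 log₁₀(9.0587e-06) = -100.859 dB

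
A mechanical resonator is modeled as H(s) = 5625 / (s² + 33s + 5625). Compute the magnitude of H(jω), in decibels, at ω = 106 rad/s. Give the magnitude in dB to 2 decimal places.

|(j106)² + 33(j106) + 5625| = |-5611 + j3498| = 6612
|H(j106)| = 5625 / 6612 = 0.85072
20 log₁₀(0.85072) = -1.404 dB

-1.40 dB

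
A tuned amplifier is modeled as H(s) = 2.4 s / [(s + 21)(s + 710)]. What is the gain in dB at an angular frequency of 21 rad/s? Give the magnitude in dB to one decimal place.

-52.4 dB

|j21| = 21
|j21 + 21| = √(21² + 21²) = 29.7
|j21 + 710| = √(21² + 710²) = 710.3
|H(j21)| = 2.4 × 21 / (29.7 × 710.3) = 0.0023892
20 log₁₀(0.0023892) = -52.44 dB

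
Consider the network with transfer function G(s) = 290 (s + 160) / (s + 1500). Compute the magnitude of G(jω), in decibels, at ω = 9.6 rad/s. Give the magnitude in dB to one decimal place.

29.8 dB

|j9.6 + 160| = √(9.6² + 160²) = 160.3
|j9.6 + 1500| = √(9.6² + 1500²) = 1500
|G(j9.6)| = 290 × 160.3 / 1500 = 30.988
20 log₁₀(30.988) = 29.82 dB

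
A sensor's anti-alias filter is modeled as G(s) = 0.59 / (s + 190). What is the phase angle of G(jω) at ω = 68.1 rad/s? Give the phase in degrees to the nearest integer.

-20°

∠(j68.1 + 190) = arctan(68.1/190) = 19.72°
∠G(j68.1) = −19.72° = -19.72°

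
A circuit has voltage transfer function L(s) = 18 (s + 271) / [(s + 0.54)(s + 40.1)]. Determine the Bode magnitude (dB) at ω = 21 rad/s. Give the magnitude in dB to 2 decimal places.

|j21 + 271| = √(21² + 271²) = 271.8
|j21 + 0.54| = √(21² + 0.54²) = 21.01
|j21 + 40.1| = √(21² + 40.1²) = 45.27
|L(j21)| = 18 × 271.8 / (21.01 × 45.27) = 5.1453
20 log₁₀(5.1453) = 14.228 dB

14.23 dB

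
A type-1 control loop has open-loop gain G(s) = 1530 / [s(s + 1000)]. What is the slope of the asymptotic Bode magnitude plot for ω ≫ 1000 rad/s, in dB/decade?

With 0 zeros and 2 poles, the high-frequency asymptotic slope is 20 × (0 − 2) = -40 dB/decade.

-40 dB/decade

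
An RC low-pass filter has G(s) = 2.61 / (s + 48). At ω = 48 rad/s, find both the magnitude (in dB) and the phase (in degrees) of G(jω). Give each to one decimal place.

|G| = -28.3 dB, ∠G = -45.0°

|j48 + 48| = √(48² + 48²) = 67.88
|G(j48)| = 2.61 / 67.88 = 0.038449
20 log₁₀(0.038449) = -28.30 dB
∠(j48 + 48) = arctan(48/48) = 45.00°
∠G(j48) = −45.00° = -45.00°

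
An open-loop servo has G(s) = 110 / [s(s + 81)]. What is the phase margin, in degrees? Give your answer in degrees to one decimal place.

Gain crossover: |G(jω)| = 1 at ω ≈ 1.36 rad/s.
∠G(j1.36) = −90° − arctan(1.36/81) ≈ -90.96°
PM = 180° + (-90.96°) = 89.04°

89.0 deg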